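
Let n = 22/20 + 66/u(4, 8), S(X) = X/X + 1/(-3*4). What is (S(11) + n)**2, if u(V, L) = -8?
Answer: 34969/900 ≈ 38.854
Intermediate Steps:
S(X) = 11/12 (S(X) = 1 - 1/3*1/4 = 1 - 1/12 = 11/12)
n = -143/20 (n = 22/20 + 66/(-8) = 22*(1/20) + 66*(-1/8) = 11/10 - 33/4 = -143/20 ≈ -7.1500)
(S(11) + n)**2 = (11/12 - 143/20)**2 = (-187/30)**2 = 34969/900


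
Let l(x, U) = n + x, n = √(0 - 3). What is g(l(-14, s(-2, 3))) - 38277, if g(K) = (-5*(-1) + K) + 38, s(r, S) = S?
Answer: -38248 + I*√3 ≈ -38248.0 + 1.732*I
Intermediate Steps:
n = I*√3 (n = √(-3) = I*√3 ≈ 1.732*I)
l(x, U) = x + I*√3 (l(x, U) = I*√3 + x = x + I*√3)
g(K) = 43 + K (g(K) = (5 + K) + 38 = 43 + K)
g(l(-14, s(-2, 3))) - 38277 = (43 + (-14 + I*√3)) - 38277 = (29 + I*√3) - 38277 = -38248 + I*√3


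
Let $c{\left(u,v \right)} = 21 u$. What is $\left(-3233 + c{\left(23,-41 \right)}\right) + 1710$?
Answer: $-1040$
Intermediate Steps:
$\left(-3233 + c{\left(23,-41 \right)}\right) + 1710 = \left(-3233 + 21 \cdot 23\right) + 1710 = \left(-3233 + 483\right) + 1710 = -2750 + 1710 = -1040$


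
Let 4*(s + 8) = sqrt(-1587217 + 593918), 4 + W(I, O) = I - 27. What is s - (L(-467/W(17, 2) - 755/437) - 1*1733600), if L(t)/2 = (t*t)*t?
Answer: 191246968849866243/114498137516 + I*sqrt(993299)/4 ≈ 1.6703e+6 + 249.16*I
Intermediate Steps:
W(I, O) = -31 + I (W(I, O) = -4 + (I - 27) = -4 + (-27 + I) = -31 + I)
L(t) = 2*t**3 (L(t) = 2*((t*t)*t) = 2*(t**2*t) = 2*t**3)
s = -8 + I*sqrt(993299)/4 (s = -8 + sqrt(-1587217 + 593918)/4 = -8 + sqrt(-993299)/4 = -8 + (I*sqrt(993299))/4 = -8 + I*sqrt(993299)/4 ≈ -8.0 + 249.16*I)
s - (L(-467/W(17, 2) - 755/437) - 1*1733600) = (-8 + I*sqrt(993299)/4) - (2*(-467/(-31 + 17) - 755/437)**3 - 1*1733600) = (-8 + I*sqrt(993299)/4) - (2*(-467/(-14) - 755*1/437)**3 - 1733600) = (-8 + I*sqrt(993299)/4) - (2*(-467*(-1/14) - 755/437)**3 - 1733600) = (-8 + I*sqrt(993299)/4) - (2*(467/14 - 755/437)**3 - 1733600) = (-8 + I*sqrt(993299)/4) - (2*(193509/6118)**3 - 1733600) = (-8 + I*sqrt(993299)/4) - (2*(7246086362771229/228996275032) - 1733600) = (-8 + I*sqrt(993299)/4) - (7246086362771229/114498137516 - 1733600) = (-8 + I*sqrt(993299)/4) - 1*(-191247884834966371/114498137516) = (-8 + I*sqrt(993299)/4) + 191247884834966371/114498137516 = 191246968849866243/114498137516 + I*sqrt(993299)/4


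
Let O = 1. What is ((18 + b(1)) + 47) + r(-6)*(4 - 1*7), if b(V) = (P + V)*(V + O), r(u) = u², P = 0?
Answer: -41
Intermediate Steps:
b(V) = V*(1 + V) (b(V) = (0 + V)*(V + 1) = V*(1 + V))
((18 + b(1)) + 47) + r(-6)*(4 - 1*7) = ((18 + 1*(1 + 1)) + 47) + (-6)²*(4 - 1*7) = ((18 + 1*2) + 47) + 36*(4 - 7) = ((18 + 2) + 47) + 36*(-3) = (20 + 47) - 108 = 67 - 108 = -41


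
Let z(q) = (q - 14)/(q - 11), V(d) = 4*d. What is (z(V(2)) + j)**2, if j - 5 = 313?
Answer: 102400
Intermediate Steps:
j = 318 (j = 5 + 313 = 318)
z(q) = (-14 + q)/(-11 + q)
(z(V(2)) + j)**2 = ((-14 + 4*2)/(-11 + 4*2) + 318)**2 = ((-14 + 8)/(-11 + 8) + 318)**2 = (-6/(-3) + 318)**2 = (-1/3*(-6) + 318)**2 = (2 + 318)**2 = 320**2 = 102400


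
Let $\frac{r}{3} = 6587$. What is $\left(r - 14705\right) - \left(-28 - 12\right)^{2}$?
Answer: $3456$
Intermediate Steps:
$r = 19761$ ($r = 3 \cdot 6587 = 19761$)
$\left(r - 14705\right) - \left(-28 - 12\right)^{2} = \left(19761 - 14705\right) - \left(-28 - 12\right)^{2} = 5056 - \left(-40\right)^{2} = 5056 - 1600 = 3456$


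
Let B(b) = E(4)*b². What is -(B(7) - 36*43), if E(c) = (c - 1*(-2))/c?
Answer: 2949/2 ≈ 1474.5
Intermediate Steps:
E(c) = (2 + c)/c (E(c) = (c + 2)/c = (2 + c)/c)
B(b) = 3*b²/2 (B(b) = ((2 + 4)/4)*b² = ((¼)*6)*b² = 3*b²/2)
-(B(7) - 36*43) = -((3/2)*7² - 36*43) = -((3/2)*49 - 1548) = -(147/2 - 1548) = -1*(-2949/2) = 2949/2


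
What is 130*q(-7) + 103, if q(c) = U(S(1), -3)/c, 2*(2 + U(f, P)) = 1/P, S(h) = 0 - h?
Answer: 3008/21 ≈ 143.24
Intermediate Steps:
S(h) = -h
U(f, P) = -2 + 1/(2*P)
q(c) = -13/(6*c) (q(c) = (-2 + (1/2)/(-3))/c = (-2 + (1/2)*(-1/3))/c = (-2 - 1/6)/c = -13/(6*c))
130*q(-7) + 103 = 130*(-13/6/(-7)) + 103 = 130*(-13/6*(-1/7)) + 103 = 130*(13/42) + 103 = 845/21 + 103 = 3008/21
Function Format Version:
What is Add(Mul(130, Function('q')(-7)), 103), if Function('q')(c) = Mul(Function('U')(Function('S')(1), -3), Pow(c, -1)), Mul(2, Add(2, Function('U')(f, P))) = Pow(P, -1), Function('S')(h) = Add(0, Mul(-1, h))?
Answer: Rational(3008, 21) ≈ 143.24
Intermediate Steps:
Function('S')(h) = Mul(-1, h)
Function('U')(f, P) = Add(-2, Mul(Rational(1, 2), Pow(P, -1)))
Function('q')(c) = Mul(Rational(-13, 6), Pow(c, -1)) (Function('q')(c) = Mul(Add(-2, Mul(Rational(1, 2), Pow(-3, -1))), Pow(c, -1)) = Mul(Add(-2, Mul(Rational(1, 2), Rational(-1, 3))), Pow(c, -1)) = Mul(Add(-2, Rational(-1, 6)), Pow(c, -1)) = Mul(Rational(-13, 6), Pow(c, -1)))
Add(Mul(130, Function('q')(-7)), 103) = Add(Mul(130, Mul(Rational(-13, 6), Pow(-7, -1))), 103) = Add(Mul(130, Mul(Rational(-13, 6), Rational(-1, 7))), 103) = Add(Mul(130, Rational(13, 42)), 103) = Add(Rational(845, 21), 103) = Rational(3008, 21)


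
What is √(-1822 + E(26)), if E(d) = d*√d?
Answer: √(-1822 + 26*√26) ≈ 41.103*I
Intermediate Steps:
E(d) = d^(3/2)
√(-1822 + E(26)) = √(-1822 + 26^(3/2)) = √(-1822 + 26*√26)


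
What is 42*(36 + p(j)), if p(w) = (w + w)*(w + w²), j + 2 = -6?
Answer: -36120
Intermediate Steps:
j = -8 (j = -2 - 6 = -8)
p(w) = 2*w*(w + w²) (p(w) = (2*w)*(w + w²) = 2*w*(w + w²))
42*(36 + p(j)) = 42*(36 + 2*(-8)²*(1 - 8)) = 42*(36 + 2*64*(-7)) = 42*(36 - 896) = 42*(-860) = -36120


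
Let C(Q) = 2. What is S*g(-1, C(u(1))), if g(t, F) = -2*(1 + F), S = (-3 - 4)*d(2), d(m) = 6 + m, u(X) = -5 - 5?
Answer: 336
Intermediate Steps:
u(X) = -10
S = -56 (S = (-3 - 4)*(6 + 2) = -7*8 = -56)
g(t, F) = -2 - 2*F
S*g(-1, C(u(1))) = -56*(-2 - 2*2) = -56*(-2 - 4) = -56*(-6) = 336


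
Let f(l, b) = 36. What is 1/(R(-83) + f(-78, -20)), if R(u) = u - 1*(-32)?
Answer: -1/15 ≈ -0.066667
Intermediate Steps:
R(u) = 32 + u (R(u) = u + 32 = 32 + u)
1/(R(-83) + f(-78, -20)) = 1/((32 - 83) + 36) = 1/(-51 + 36) = 1/(-15) = -1/15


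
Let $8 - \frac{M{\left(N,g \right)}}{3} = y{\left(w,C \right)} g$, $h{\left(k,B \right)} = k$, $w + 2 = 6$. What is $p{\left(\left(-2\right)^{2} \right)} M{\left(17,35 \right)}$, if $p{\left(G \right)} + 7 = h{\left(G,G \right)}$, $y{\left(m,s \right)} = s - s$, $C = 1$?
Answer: $-72$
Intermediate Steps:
$w = 4$ ($w = -2 + 6 = 4$)
$y{\left(m,s \right)} = 0$
$M{\left(N,g \right)} = 24$ ($M{\left(N,g \right)} = 24 - 3 \cdot 0 g = 24 - 0 = 24 + 0 = 24$)
$p{\left(G \right)} = -7 + G$
$p{\left(\left(-2\right)^{2} \right)} M{\left(17,35 \right)} = \left(-7 + \left(-2\right)^{2}\right) 24 = \left(-7 + 4\right) 24 = \left(-3\right) 24 = -72$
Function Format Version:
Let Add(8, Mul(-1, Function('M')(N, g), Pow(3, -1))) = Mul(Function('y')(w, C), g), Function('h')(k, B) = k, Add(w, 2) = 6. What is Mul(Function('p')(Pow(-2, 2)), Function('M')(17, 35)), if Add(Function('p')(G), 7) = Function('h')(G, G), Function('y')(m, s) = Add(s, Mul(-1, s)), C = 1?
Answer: -72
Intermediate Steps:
w = 4 (w = Add(-2, 6) = 4)
Function('y')(m, s) = 0
Function('M')(N, g) = 24 (Function('M')(N, g) = Add(24, Mul(-3, Mul(0, g))) = Add(24, Mul(-3, 0)) = Add(24, 0) = 24)
Function('p')(G) = Add(-7, G)
Mul(Function('p')(Pow(-2, 2)), Function('M')(17, 35)) = Mul(Add(-7, Pow(-2, 2)), 24) = Mul(Add(-7, 4), 24) = Mul(-3, 24) = -72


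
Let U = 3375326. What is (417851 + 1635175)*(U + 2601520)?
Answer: 12270620235996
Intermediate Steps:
(417851 + 1635175)*(U + 2601520) = (417851 + 1635175)*(3375326 + 2601520) = 2053026*5976846 = 12270620235996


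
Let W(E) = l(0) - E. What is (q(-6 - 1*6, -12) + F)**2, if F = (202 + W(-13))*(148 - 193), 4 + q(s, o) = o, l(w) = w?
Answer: 93915481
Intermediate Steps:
q(s, o) = -4 + o
W(E) = -E (W(E) = 0 - E = -E)
F = -9675 (F = (202 - 1*(-13))*(148 - 193) = (202 + 13)*(-45) = 215*(-45) = -9675)
(q(-6 - 1*6, -12) + F)**2 = ((-4 - 12) - 9675)**2 = (-16 - 9675)**2 = (-9691)**2 = 93915481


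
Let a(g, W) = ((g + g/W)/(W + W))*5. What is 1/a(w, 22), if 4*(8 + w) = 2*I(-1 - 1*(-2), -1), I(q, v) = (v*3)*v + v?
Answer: -968/805 ≈ -1.2025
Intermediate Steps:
I(q, v) = v + 3*v**2 (I(q, v) = (3*v)*v + v = 3*v**2 + v = v + 3*v**2)
w = -7 (w = -8 + (2*(-(1 + 3*(-1))))/4 = -8 + (2*(-(1 - 3)))/4 = -8 + (2*(-1*(-2)))/4 = -8 + (2*2)/4 = -8 + (1/4)*4 = -8 + 1 = -7)
a(g, W) = 5*(g + g/W)/(2*W) (a(g, W) = ((g + g/W)/((2*W)))*5 = ((g + g/W)*(1/(2*W)))*5 = ((g + g/W)/(2*W))*5 = 5*(g + g/W)/(2*W))
1/a(w, 22) = 1/((5/2)*(-7)*(1 + 22)/22**2) = 1/((5/2)*(-7)*(1/484)*23) = 1/(-805/968) = -968/805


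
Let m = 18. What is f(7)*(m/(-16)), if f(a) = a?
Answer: -63/8 ≈ -7.8750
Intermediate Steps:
f(7)*(m/(-16)) = 7*(18/(-16)) = 7*(18*(-1/16)) = 7*(-9/8) = -63/8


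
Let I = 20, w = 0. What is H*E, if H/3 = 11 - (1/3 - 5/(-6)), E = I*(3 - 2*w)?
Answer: 1770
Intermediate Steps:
E = 60 (E = 20*(3 - 2*0) = 20*(3 + 0) = 20*3 = 60)
H = 59/2 (H = 3*(11 - (1/3 - 5/(-6))) = 3*(11 - (1*(⅓) - 5*(-⅙))) = 3*(11 - (⅓ + ⅚)) = 3*(11 - 1*7/6) = 3*(11 - 7/6) = 3*(59/6) = 59/2 ≈ 29.500)
H*E = (59/2)*60 = 1770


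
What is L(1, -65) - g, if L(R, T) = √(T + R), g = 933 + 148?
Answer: -1081 + 8*I ≈ -1081.0 + 8.0*I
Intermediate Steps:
g = 1081
L(R, T) = √(R + T)
L(1, -65) - g = √(1 - 65) - 1*1081 = √(-64) - 1081 = 8*I - 1081 = -1081 + 8*I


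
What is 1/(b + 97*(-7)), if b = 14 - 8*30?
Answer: -1/905 ≈ -0.0011050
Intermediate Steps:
b = -226 (b = 14 - 240 = -226)
1/(b + 97*(-7)) = 1/(-226 + 97*(-7)) = 1/(-226 - 679) = 1/(-905) = -1/905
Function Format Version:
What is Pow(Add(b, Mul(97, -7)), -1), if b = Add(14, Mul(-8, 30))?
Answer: Rational(-1, 905) ≈ -0.0011050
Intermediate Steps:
b = -226 (b = Add(14, -240) = -226)
Pow(Add(b, Mul(97, -7)), -1) = Pow(Add(-226, Mul(97, -7)), -1) = Pow(Add(-226, -679), -1) = Pow(-905, -1) = Rational(-1, 905)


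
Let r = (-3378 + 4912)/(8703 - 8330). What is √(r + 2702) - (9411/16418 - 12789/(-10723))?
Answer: -310883955/176050214 + 2*√94124685/373 ≈ 50.254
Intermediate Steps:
r = 1534/373 ≈ 4.1126
√(r + 2702) - (9411/16418 - 12789/(-10723)) = √(1534/373 + 2702) - (9411/16418 - 12789/(-10723)) = √(1009380/373) - (9411*(1/16418) - 12789*(-1/10723)) = 2*√94124685/373 - (9411/16418 + 12789/10723) = 2*√94124685/373 - 1*310883955/176050214 = 2*√94124685/373 - 310883955/176050214 = -310883955/176050214 + 2*√94124685/373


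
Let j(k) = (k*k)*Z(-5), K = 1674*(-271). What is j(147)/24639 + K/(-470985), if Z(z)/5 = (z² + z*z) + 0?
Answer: 283950699684/1289399935 ≈ 220.22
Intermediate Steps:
K = -453654
Z(z) = 10*z² (Z(z) = 5*((z² + z*z) + 0) = 5*((z² + z²) + 0) = 5*(2*z² + 0) = 5*(2*z²) = 10*z²)
j(k) = 250*k² (j(k) = (k*k)*(10*(-5)²) = k²*(10*25) = k²*250 = 250*k²)
j(147)/24639 + K/(-470985) = (250*147²)/24639 - 453654/(-470985) = (250*21609)*(1/24639) - 453654*(-1/470985) = 5402250*(1/24639) + 151218/156995 = 1800750/8213 + 151218/156995 = 283950699684/1289399935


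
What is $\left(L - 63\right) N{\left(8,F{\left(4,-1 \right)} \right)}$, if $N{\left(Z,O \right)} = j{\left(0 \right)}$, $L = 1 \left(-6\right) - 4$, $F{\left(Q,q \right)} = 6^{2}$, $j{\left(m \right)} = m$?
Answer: $0$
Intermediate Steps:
$F{\left(Q,q \right)} = 36$
$L = -10$ ($L = -6 - 4 = -10$)
$N{\left(Z,O \right)} = 0$
$\left(L - 63\right) N{\left(8,F{\left(4,-1 \right)} \right)} = \left(-10 - 63\right) 0 = \left(-73\right) 0 = 0$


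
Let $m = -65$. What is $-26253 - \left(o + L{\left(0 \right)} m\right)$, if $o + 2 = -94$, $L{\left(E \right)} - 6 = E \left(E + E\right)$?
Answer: $-25767$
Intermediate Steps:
$L{\left(E \right)} = 6 + 2 E^{2}$ ($L{\left(E \right)} = 6 + E \left(E + E\right) = 6 + E 2 E = 6 + 2 E^{2}$)
$o = -96$ ($o = -2 - 94 = -96$)
$-26253 - \left(o + L{\left(0 \right)} m\right) = -26253 - \left(-96 + \left(6 + 2 \cdot 0^{2}\right) \left(-65\right)\right) = -26253 - \left(-96 + \left(6 + 2 \cdot 0\right) \left(-65\right)\right) = -26253 - \left(-96 + \left(6 + 0\right) \left(-65\right)\right) = -26253 - \left(-96 + 6 \left(-65\right)\right) = -26253 - \left(-96 - 390\right) = -26253 - -486 = -26253 + 486 = -25767$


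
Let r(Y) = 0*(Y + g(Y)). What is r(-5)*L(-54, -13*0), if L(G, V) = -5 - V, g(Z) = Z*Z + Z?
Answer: 0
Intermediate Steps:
g(Z) = Z + Z² (g(Z) = Z² + Z = Z + Z²)
r(Y) = 0 (r(Y) = 0*(Y + Y*(1 + Y)) = 0)
r(-5)*L(-54, -13*0) = 0*(-5 - (-13)*0) = 0*(-5 - 1*0) = 0*(-5 + 0) = 0*(-5) = 0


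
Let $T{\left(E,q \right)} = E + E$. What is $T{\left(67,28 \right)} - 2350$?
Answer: $-2216$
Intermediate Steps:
$T{\left(E,q \right)} = 2 E$
$T{\left(67,28 \right)} - 2350 = 2 \cdot 67 - 2350 = 134 - 2350 = -2216$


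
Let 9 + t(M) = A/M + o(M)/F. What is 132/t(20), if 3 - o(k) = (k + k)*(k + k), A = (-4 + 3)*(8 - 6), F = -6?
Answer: 495/964 ≈ 0.51348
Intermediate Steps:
A = -2 (A = -1*2 = -2)
o(k) = 3 - 4*k² (o(k) = 3 - (k + k)*(k + k) = 3 - 2*k*2*k = 3 - 4*k²)
t(M) = -19/2 - 2/M + 2*M²/3 (t(M) = -9 + (-2/M + (3 - 4*M²)/(-6)) = -9 + (-2/M + (3 - 4*M²)*(-⅙)) = -9 + (-2/M + (-½ + 2*M²/3)) = -9 + (-½ - 2/M + 2*M²/3) = -19/2 - 2/M + 2*M²/3)
132/t(20) = 132/(((⅙)*(-12 + 20*(-57 + 4*20²))/20)) = 132/(((⅙)*(1/20)*(-12 + 20*(-57 + 4*400)))) = 132/(((⅙)*(1/20)*(-12 + 20*(-57 + 1600)))) = 132/(((⅙)*(1/20)*(-12 + 20*1543))) = 132/(((⅙)*(1/20)*(-12 + 30860))) = 132/(((⅙)*(1/20)*30848)) = 132/(3856/15) = 132*(15/3856) = 495/964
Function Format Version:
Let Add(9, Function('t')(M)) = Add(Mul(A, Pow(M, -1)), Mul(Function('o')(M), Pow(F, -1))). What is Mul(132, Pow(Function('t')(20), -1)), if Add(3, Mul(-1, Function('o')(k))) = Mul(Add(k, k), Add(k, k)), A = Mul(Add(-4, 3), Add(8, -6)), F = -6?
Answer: Rational(495, 964) ≈ 0.51348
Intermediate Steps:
A = -2 (A = Mul(-1, 2) = -2)
Function('o')(k) = Add(3, Mul(-4, Pow(k, 2))) (Function('o')(k) = Add(3, Mul(-1, Mul(Add(k, k), Add(k, k)))) = Add(3, Mul(-1, Mul(Mul(2, k), Mul(2, k)))) = Add(3, Mul(-1, Mul(4, Pow(k, 2)))) = Add(3, Mul(-4, Pow(k, 2))))
Function('t')(M) = Add(Rational(-19, 2), Mul(-2, Pow(M, -1)), Mul(Rational(2, 3), Pow(M, 2))) (Function('t')(M) = Add(-9, Add(Mul(-2, Pow(M, -1)), Mul(Add(3, Mul(-4, Pow(M, 2))), Pow(-6, -1)))) = Add(-9, Add(Mul(-2, Pow(M, -1)), Mul(Add(3, Mul(-4, Pow(M, 2))), Rational(-1, 6)))) = Add(-9, Add(Mul(-2, Pow(M, -1)), Add(Rational(-1, 2), Mul(Rational(2, 3), Pow(M, 2))))) = Add(-9, Add(Rational(-1, 2), Mul(-2, Pow(M, -1)), Mul(Rational(2, 3), Pow(M, 2)))) = Add(Rational(-19, 2), Mul(-2, Pow(M, -1)), Mul(Rational(2, 3), Pow(M, 2))))
Mul(132, Pow(Function('t')(20), -1)) = Mul(132, Pow(Mul(Rational(1, 6), Pow(20, -1), Add(-12, Mul(20, Add(-57, Mul(4, Pow(20, 2)))))), -1)) = Mul(132, Pow(Mul(Rational(1, 6), Rational(1, 20), Add(-12, Mul(20, Add(-57, Mul(4, 400))))), -1)) = Mul(132, Pow(Mul(Rational(1, 6), Rational(1, 20), Add(-12, Mul(20, Add(-57, 1600)))), -1)) = Mul(132, Pow(Mul(Rational(1, 6), Rational(1, 20), Add(-12, Mul(20, 1543))), -1)) = Mul(132, Pow(Mul(Rational(1, 6), Rational(1, 20), Add(-12, 30860)), -1)) = Mul(132, Pow(Mul(Rational(1, 6), Rational(1, 20), 30848), -1)) = Mul(132, Pow(Rational(3856, 15), -1)) = Mul(132, Rational(15, 3856)) = Rational(495, 964)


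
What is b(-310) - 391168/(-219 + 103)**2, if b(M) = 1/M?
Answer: -7579721/260710 ≈ -29.073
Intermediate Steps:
b(-310) - 391168/(-219 + 103)**2 = 1/(-310) - 391168/(-219 + 103)**2 = -1/310 - 391168/((-116)**2) = -1/310 - 391168/13456 = -1/310 - 391168*1/13456 = -1/310 - 24448/841 = -7579721/260710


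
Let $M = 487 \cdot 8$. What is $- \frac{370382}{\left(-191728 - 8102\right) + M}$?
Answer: $\frac{185191}{97967} \approx 1.8903$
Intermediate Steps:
$M = 3896$
$- \frac{370382}{\left(-191728 - 8102\right) + M} = - \frac{370382}{\left(-191728 - 8102\right) + 3896} = - \frac{370382}{-199830 + 3896} = - \frac{370382}{-195934} = \left(-370382\right) \left(- \frac{1}{195934}\right) = \frac{185191}{97967}$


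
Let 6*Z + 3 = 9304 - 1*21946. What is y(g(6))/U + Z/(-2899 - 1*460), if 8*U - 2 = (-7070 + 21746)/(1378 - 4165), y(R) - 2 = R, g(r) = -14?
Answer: 305963211/10191206 ≈ 30.022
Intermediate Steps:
Z = -4215/2 (Z = -1/2 + (9304 - 1*21946)/6 = -1/2 + (9304 - 21946)/6 = -1/2 + (1/6)*(-12642) = -1/2 - 2107 = -4215/2 ≈ -2107.5)
y(R) = 2 + R
U = -1517/3716 (U = 1/4 + ((-7070 + 21746)/(1378 - 4165))/8 = 1/4 + (14676/(-2787))/8 = 1/4 + (14676*(-1/2787))/8 = 1/4 + (1/8)*(-4892/929) = 1/4 - 1223/1858 = -1517/3716 ≈ -0.40823)
y(g(6))/U + Z/(-2899 - 1*460) = (2 - 14)/(-1517/3716) - 4215/(2*(-2899 - 1*460)) = -12*(-3716/1517) - 4215/(2*(-2899 - 460)) = 44592/1517 - 4215/2/(-3359) = 44592/1517 - 4215/2*(-1/3359) = 44592/1517 + 4215/6718 = 305963211/10191206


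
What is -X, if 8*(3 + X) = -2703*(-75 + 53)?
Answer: -29721/4 ≈ -7430.3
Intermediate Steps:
X = 29721/4 (X = -3 + (-2703*(-75 + 53))/8 = -3 + (-2703*(-22))/8 = -3 + (⅛)*59466 = -3 + 29733/4 = 29721/4 ≈ 7430.3)
-X = -1*29721/4 = -29721/4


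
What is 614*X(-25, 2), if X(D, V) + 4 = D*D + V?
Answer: 382522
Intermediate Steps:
X(D, V) = -4 + V + D**2 (X(D, V) = -4 + (D*D + V) = -4 + (D**2 + V) = -4 + (V + D**2) = -4 + V + D**2)
614*X(-25, 2) = 614*(-4 + 2 + (-25)**2) = 614*(-4 + 2 + 625) = 614*623 = 382522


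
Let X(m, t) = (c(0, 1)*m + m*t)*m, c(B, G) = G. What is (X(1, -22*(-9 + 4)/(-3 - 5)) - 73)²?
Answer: 117649/16 ≈ 7353.1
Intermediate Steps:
X(m, t) = m*(m + m*t) (X(m, t) = (1*m + m*t)*m = (m + m*t)*m = m*(m + m*t))
(X(1, -22*(-9 + 4)/(-3 - 5)) - 73)² = (1²*(1 - 22*(-9 + 4)/(-3 - 5)) - 73)² = (1*(1 - 22/((-8/(-5)))) - 73)² = (1*(1 - 22/((-8*(-⅕)))) - 73)² = (1*(1 - 22/8/5) - 73)² = (1*(1 - 22*5/8) - 73)² = (1*(1 - 55/4) - 73)² = (1*(-51/4) - 73)² = (-51/4 - 73)² = (-343/4)² = 117649/16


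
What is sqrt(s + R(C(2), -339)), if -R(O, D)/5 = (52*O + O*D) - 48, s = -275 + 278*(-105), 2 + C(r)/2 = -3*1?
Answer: 5*I*sqrt(1743) ≈ 208.75*I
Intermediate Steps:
C(r) = -10 (C(r) = -4 + 2*(-3*1) = -4 + 2*(-3) = -4 - 6 = -10)
s = -29465 (s = -275 - 29190 = -29465)
R(O, D) = 240 - 260*O - 5*D*O (R(O, D) = -5*((52*O + O*D) - 48) = -5*((52*O + D*O) - 48) = -5*(-48 + 52*O + D*O) = 240 - 260*O - 5*D*O)
sqrt(s + R(C(2), -339)) = sqrt(-29465 + (240 - 260*(-10) - 5*(-339)*(-10))) = sqrt(-29465 + (240 + 2600 - 16950)) = sqrt(-29465 - 14110) = sqrt(-43575) = 5*I*sqrt(1743)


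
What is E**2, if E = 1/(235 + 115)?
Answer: 1/122500 ≈ 8.1633e-6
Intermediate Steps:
E = 1/350 ≈ 0.0028571
E**2 = (1/350)**2 = 1/122500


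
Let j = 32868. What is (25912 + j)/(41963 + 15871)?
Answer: 29390/28917 ≈ 1.0164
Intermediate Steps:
(25912 + j)/(41963 + 15871) = (25912 + 32868)/(41963 + 15871) = 58780/57834 = 58780*(1/57834) = 29390/28917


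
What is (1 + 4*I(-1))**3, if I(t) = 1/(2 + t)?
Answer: 125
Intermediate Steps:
(1 + 4*I(-1))**3 = (1 + 4/(2 - 1))**3 = (1 + 4/1)**3 = (1 + 4*1)**3 = (1 + 4)**3 = 5**3 = 125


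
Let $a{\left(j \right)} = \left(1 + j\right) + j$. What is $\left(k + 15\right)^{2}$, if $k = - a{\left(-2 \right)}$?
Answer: $324$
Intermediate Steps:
$a{\left(j \right)} = 1 + 2 j$
$k = 3$ ($k = - (1 + 2 \left(-2\right)) = - (1 - 4) = \left(-1\right) \left(-3\right) = 3$)
$\left(k + 15\right)^{2} = \left(3 + 15\right)^{2} = 18^{2} = 324$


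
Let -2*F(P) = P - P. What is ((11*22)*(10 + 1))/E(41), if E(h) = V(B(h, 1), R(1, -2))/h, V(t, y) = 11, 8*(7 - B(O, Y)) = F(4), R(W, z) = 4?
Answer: 9922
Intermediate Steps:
F(P) = 0 (F(P) = -(P - P)/2 = -½*0 = 0)
B(O, Y) = 7 (B(O, Y) = 7 - ⅛*0 = 7 + 0 = 7)
E(h) = 11/h
((11*22)*(10 + 1))/E(41) = ((11*22)*(10 + 1))/((11/41)) = (242*11)/((11*(1/41))) = 2662/(11/41) = 2662*(41/11) = 9922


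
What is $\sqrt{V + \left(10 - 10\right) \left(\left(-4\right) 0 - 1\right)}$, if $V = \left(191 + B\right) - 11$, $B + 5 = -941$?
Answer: $i \sqrt{766} \approx 27.677 i$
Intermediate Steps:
$B = -946$ ($B = -5 - 941 = -946$)
$V = -766$ ($V = \left(191 - 946\right) - 11 = -755 - 11 = -766$)
$\sqrt{V + \left(10 - 10\right) \left(\left(-4\right) 0 - 1\right)} = \sqrt{-766 + \left(10 - 10\right) \left(\left(-4\right) 0 - 1\right)} = \sqrt{-766 + 0 \left(0 - 1\right)} = \sqrt{-766 + 0 \left(-1\right)} = \sqrt{-766 + 0} = \sqrt{-766} = i \sqrt{766}$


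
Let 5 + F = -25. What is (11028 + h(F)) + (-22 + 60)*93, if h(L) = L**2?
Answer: 15462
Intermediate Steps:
F = -30 (F = -5 - 25 = -30)
(11028 + h(F)) + (-22 + 60)*93 = (11028 + (-30)**2) + (-22 + 60)*93 = (11028 + 900) + 38*93 = 11928 + 3534 = 15462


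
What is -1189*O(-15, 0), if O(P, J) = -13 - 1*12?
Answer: 29725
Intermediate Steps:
O(P, J) = -25 (O(P, J) = -13 - 12 = -25)
-1189*O(-15, 0) = -1189*(-25) = 29725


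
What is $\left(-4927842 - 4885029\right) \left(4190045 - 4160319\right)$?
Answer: $-291697403346$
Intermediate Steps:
$\left(-4927842 - 4885029\right) \left(4190045 - 4160319\right) = \left(-9812871\right) 29726 = -291697403346$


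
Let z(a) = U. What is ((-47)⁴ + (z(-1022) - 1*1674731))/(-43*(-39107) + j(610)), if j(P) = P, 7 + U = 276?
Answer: 3205219/1682211 ≈ 1.9054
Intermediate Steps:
U = 269 (U = -7 + 276 = 269)
z(a) = 269
((-47)⁴ + (z(-1022) - 1*1674731))/(-43*(-39107) + j(610)) = ((-47)⁴ + (269 - 1*1674731))/(-43*(-39107) + 610) = (4879681 + (269 - 1674731))/(1681601 + 610) = (4879681 - 1674462)/1682211 = 3205219*(1/1682211) = 3205219/1682211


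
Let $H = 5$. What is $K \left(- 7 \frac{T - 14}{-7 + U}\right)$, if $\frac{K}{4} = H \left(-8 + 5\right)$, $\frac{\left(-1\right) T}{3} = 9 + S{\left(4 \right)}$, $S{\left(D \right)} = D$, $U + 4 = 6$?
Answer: $4452$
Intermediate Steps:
$U = 2$ ($U = -4 + 6 = 2$)
$T = -39$ ($T = - 3 \left(9 + 4\right) = \left(-3\right) 13 = -39$)
$K = -60$ ($K = 4 \cdot 5 \left(-8 + 5\right) = 4 \cdot 5 \left(-3\right) = 4 \left(-15\right) = -60$)
$K \left(- 7 \frac{T - 14}{-7 + U}\right) = - 60 \left(- 7 \frac{-39 - 14}{-7 + 2}\right) = - 60 \left(- 7 \left(- \frac{53}{-5}\right)\right) = - 60 \left(- 7 \left(\left(-53\right) \left(- \frac{1}{5}\right)\right)\right) = - 60 \left(\left(-7\right) \frac{53}{5}\right) = \left(-60\right) \left(- \frac{371}{5}\right) = 4452$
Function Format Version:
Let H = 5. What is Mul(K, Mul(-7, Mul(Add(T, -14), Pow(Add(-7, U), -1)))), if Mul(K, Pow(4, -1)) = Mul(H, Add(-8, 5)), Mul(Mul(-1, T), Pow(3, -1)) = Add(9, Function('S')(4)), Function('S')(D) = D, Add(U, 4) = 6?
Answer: 4452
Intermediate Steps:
U = 2 (U = Add(-4, 6) = 2)
T = -39 (T = Mul(-3, Add(9, 4)) = Mul(-3, 13) = -39)
K = -60 (K = Mul(4, Mul(5, Add(-8, 5))) = Mul(4, Mul(5, -3)) = Mul(4, -15) = -60)
Mul(K, Mul(-7, Mul(Add(T, -14), Pow(Add(-7, U), -1)))) = Mul(-60, Mul(-7, Mul(Add(-39, -14), Pow(Add(-7, 2), -1)))) = Mul(-60, Mul(-7, Mul(-53, Pow(-5, -1)))) = Mul(-60, Mul(-7, Mul(-53, Rational(-1, 5)))) = Mul(-60, Mul(-7, Rational(53, 5))) = Mul(-60, Rational(-371, 5)) = 4452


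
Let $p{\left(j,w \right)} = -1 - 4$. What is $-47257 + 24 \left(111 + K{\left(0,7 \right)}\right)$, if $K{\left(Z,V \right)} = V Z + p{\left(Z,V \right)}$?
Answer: $-44713$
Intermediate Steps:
$p{\left(j,w \right)} = -5$ ($p{\left(j,w \right)} = -1 - 4 = -5$)
$K{\left(Z,V \right)} = -5 + V Z$ ($K{\left(Z,V \right)} = V Z - 5 = -5 + V Z$)
$-47257 + 24 \left(111 + K{\left(0,7 \right)}\right) = -47257 + 24 \left(111 + \left(-5 + 7 \cdot 0\right)\right) = -47257 + 24 \left(111 + \left(-5 + 0\right)\right) = -47257 + 24 \left(111 - 5\right) = -47257 + 24 \cdot 106 = -47257 + 2544 = -44713$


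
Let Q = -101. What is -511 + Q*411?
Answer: -42022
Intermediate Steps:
-511 + Q*411 = -511 - 101*411 = -511 - 41511 = -42022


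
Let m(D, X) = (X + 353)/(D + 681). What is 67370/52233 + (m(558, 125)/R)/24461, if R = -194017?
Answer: 44015874714965504/34126186494458891 ≈ 1.2898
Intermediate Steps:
m(D, X) = (353 + X)/(681 + D)
67370/52233 + (m(558, 125)/R)/24461 = 67370/52233 + (((353 + 125)/(681 + 558))/(-194017))/24461 = 67370*(1/52233) + ((478/1239)*(-1/194017))*(1/24461) = 67370/52233 + (((1/1239)*478)*(-1/194017))*(1/24461) = 67370/52233 + ((478/1239)*(-1/194017))*(1/24461) = 67370/52233 - 478/240387063*1/24461 = 67370/52233 - 478/5880107948043 = 44015874714965504/34126186494458891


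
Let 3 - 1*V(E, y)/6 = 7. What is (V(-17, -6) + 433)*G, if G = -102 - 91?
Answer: -78937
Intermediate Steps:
V(E, y) = -24 (V(E, y) = 18 - 6*7 = 18 - 42 = -24)
G = -193
(V(-17, -6) + 433)*G = (-24 + 433)*(-193) = 409*(-193) = -78937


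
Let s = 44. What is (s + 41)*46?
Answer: 3910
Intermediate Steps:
(s + 41)*46 = (44 + 41)*46 = 85*46 = 3910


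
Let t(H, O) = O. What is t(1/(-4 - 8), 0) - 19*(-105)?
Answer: 1995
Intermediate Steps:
t(1/(-4 - 8), 0) - 19*(-105) = 0 - 19*(-105) = 0 + 1995 = 1995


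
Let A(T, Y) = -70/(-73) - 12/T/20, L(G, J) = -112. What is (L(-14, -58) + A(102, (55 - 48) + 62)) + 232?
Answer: 1501027/12410 ≈ 120.95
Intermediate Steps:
A(T, Y) = 70/73 - 3/(5*T) (A(T, Y) = -70*(-1/73) - 12/T*(1/20) = 70/73 - 3/(5*T))
(L(-14, -58) + A(102, (55 - 48) + 62)) + 232 = (-112 + (1/365)*(-219 + 350*102)/102) + 232 = (-112 + (1/365)*(1/102)*(-219 + 35700)) + 232 = (-112 + (1/365)*(1/102)*35481) + 232 = (-112 + 11827/12410) + 232 = -1378093/12410 + 232 = 1501027/12410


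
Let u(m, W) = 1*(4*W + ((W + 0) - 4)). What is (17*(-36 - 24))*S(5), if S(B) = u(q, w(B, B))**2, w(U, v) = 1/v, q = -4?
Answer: -9180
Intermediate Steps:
u(m, W) = -4 + 5*W (u(m, W) = 1*(4*W + (W - 4)) = 1*(4*W + (-4 + W)) = 1*(-4 + 5*W) = -4 + 5*W)
S(B) = (-4 + 5/B)**2
(17*(-36 - 24))*S(5) = (17*(-36 - 24))*((-5 + 4*5)**2/5**2) = (17*(-60))*((-5 + 20)**2/25) = -204*15**2/5 = -204*225/5 = -1020*9 = -9180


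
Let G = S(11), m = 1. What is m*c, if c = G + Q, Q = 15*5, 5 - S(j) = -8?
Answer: 88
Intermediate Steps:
S(j) = 13 (S(j) = 5 - 1*(-8) = 5 + 8 = 13)
G = 13
Q = 75
c = 88 (c = 13 + 75 = 88)
m*c = 1*88 = 88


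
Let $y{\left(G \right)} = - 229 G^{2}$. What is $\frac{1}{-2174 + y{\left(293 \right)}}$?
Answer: $- \frac{1}{19661595} \approx -5.0861 \cdot 10^{-8}$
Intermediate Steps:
$\frac{1}{-2174 + y{\left(293 \right)}} = \frac{1}{-2174 - 229 \cdot 293^{2}} = \frac{1}{-2174 - 19659421} = \frac{1}{-19661595} = - \frac{1}{19661595}$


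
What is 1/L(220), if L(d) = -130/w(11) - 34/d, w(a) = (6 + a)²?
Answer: -31790/19213 ≈ -1.6546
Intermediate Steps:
L(d) = -130/289 - 34/d (L(d) = -130/(6 + 11)² - 34/d = -130/(17²) - 34/d = -130/289 - 34/d)
1/L(220) = 1/(-130/289 - 34/220) = 1/(-130/289 - 34*1/220) = 1/(-130/289 - 17/110) = 1/(-19213/31790) = -31790/19213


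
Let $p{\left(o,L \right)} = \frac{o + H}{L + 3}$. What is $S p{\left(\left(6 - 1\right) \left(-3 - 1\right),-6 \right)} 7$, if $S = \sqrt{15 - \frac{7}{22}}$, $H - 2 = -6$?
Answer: $\frac{28 \sqrt{7106}}{11} \approx 214.57$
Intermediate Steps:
$H = -4$ ($H = 2 - 6 = -4$)
$p{\left(o,L \right)} = \frac{-4 + o}{3 + L}$ ($p{\left(o,L \right)} = \frac{o - 4}{L + 3} = \frac{-4 + o}{3 + L}$)
$S = \frac{\sqrt{7106}}{22}$ ($S = \sqrt{15 - \frac{7}{22}} = \sqrt{\frac{323}{22}} = \frac{\sqrt{7106}}{22} \approx 3.8317$)
$S p{\left(\left(6 - 1\right) \left(-3 - 1\right),-6 \right)} 7 = \frac{\sqrt{7106}}{22} \frac{-4 + \left(6 - 1\right) \left(-3 - 1\right)}{3 - 6} \cdot 7 = \frac{\sqrt{7106}}{22} \frac{-4 + 5 \left(-4\right)}{-3} \cdot 7 = \frac{\sqrt{7106}}{22} \left(- \frac{-4 - 20}{3}\right) 7 = \frac{\sqrt{7106}}{22} \left(\left(- \frac{1}{3}\right) \left(-24\right)\right) 7 = \frac{\sqrt{7106}}{22} \cdot 8 \cdot 7 = \frac{4 \sqrt{7106}}{11} \cdot 7 = \frac{28 \sqrt{7106}}{11}$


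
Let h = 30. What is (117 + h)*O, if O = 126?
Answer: 18522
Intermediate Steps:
(117 + h)*O = (117 + 30)*126 = 147*126 = 18522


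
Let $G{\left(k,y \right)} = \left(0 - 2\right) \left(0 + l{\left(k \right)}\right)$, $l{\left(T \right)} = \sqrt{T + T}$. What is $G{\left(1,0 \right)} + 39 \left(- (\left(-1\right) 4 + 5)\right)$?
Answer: $-39 - 2 \sqrt{2} \approx -41.828$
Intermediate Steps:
$l{\left(T \right)} = \sqrt{2} \sqrt{T}$ ($l{\left(T \right)} = \sqrt{2 T} = \sqrt{2} \sqrt{T}$)
$G{\left(k,y \right)} = - 2 \sqrt{2} \sqrt{k}$ ($G{\left(k,y \right)} = \left(0 - 2\right) \left(0 + \sqrt{2} \sqrt{k}\right) = - 2 \sqrt{2} \sqrt{k}$)
$G{\left(1,0 \right)} + 39 \left(- (\left(-1\right) 4 + 5)\right) = - 2 \sqrt{2} \sqrt{1} + 39 \left(- (\left(-1\right) 4 + 5)\right) = \left(-2\right) \sqrt{2} \cdot 1 + 39 \left(- (-4 + 5)\right) = - 2 \sqrt{2} + 39 \left(\left(-1\right) 1\right) = - 2 \sqrt{2} + 39 \left(-1\right) = - 2 \sqrt{2} - 39 = -39 - 2 \sqrt{2}$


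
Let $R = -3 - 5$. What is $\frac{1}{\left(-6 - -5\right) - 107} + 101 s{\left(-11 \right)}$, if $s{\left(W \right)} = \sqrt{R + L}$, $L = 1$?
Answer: $- \frac{1}{108} + 101 i \sqrt{7} \approx -0.0092593 + 267.22 i$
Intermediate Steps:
$R = -8$
$s{\left(W \right)} = i \sqrt{7}$ ($s{\left(W \right)} = \sqrt{-8 + 1} = \sqrt{-7} = i \sqrt{7}$)
$\frac{1}{\left(-6 - -5\right) - 107} + 101 s{\left(-11 \right)} = \frac{1}{\left(-6 - -5\right) - 107} + 101 i \sqrt{7} = \frac{1}{\left(-6 + 5\right) - 107} + 101 i \sqrt{7} = \frac{1}{-1 - 107} + 101 i \sqrt{7} = \frac{1}{-108} + 101 i \sqrt{7} = - \frac{1}{108} + 101 i \sqrt{7}$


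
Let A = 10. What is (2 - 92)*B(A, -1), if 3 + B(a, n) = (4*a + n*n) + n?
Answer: -3330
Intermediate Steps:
B(a, n) = -3 + n + n**2 + 4*a (B(a, n) = -3 + ((4*a + n*n) + n) = -3 + ((4*a + n**2) + n) = -3 + ((n**2 + 4*a) + n) = -3 + (n + n**2 + 4*a) = -3 + n + n**2 + 4*a)
(2 - 92)*B(A, -1) = (2 - 92)*(-3 - 1 + (-1)**2 + 4*10) = -90*(-3 - 1 + 1 + 40) = -90*37 = -3330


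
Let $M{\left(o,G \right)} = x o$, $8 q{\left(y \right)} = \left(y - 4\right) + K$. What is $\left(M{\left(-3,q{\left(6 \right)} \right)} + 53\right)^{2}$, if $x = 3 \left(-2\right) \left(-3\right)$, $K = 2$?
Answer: $1$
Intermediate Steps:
$q{\left(y \right)} = - \frac{1}{4} + \frac{y}{8}$ ($q{\left(y \right)} = \frac{\left(y - 4\right) + 2}{8} = \frac{\left(-4 + y\right) + 2}{8} = \frac{-2 + y}{8} = - \frac{1}{4} + \frac{y}{8}$)
$x = 18$ ($x = \left(-6\right) \left(-3\right) = 18$)
$M{\left(o,G \right)} = 18 o$
$\left(M{\left(-3,q{\left(6 \right)} \right)} + 53\right)^{2} = \left(18 \left(-3\right) + 53\right)^{2} = \left(-54 + 53\right)^{2} = \left(-1\right)^{2} = 1$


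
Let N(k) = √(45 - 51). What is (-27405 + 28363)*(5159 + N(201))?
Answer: 4942322 + 958*I*√6 ≈ 4.9423e+6 + 2346.6*I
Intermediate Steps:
N(k) = I*√6 (N(k) = √(-6) = I*√6)
(-27405 + 28363)*(5159 + N(201)) = (-27405 + 28363)*(5159 + I*√6) = 958*(5159 + I*√6) = 4942322 + 958*I*√6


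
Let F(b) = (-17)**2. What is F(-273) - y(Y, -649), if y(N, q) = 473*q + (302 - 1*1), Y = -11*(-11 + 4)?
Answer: 306965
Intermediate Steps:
F(b) = 289
Y = 77 (Y = -11*(-7) = 77)
y(N, q) = 301 + 473*q (y(N, q) = 473*q + (302 - 1) = 473*q + 301 = 301 + 473*q)
F(-273) - y(Y, -649) = 289 - (301 + 473*(-649)) = 289 - (301 - 306977) = 289 - 1*(-306676) = 289 + 306676 = 306965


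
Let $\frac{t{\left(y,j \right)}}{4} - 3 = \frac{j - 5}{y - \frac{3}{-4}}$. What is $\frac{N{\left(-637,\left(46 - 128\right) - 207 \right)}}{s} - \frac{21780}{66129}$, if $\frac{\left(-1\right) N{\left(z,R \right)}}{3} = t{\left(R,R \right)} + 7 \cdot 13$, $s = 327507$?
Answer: $- \frac{916551176729}{2774593343851} \approx -0.33034$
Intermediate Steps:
$t{\left(y,j \right)} = 12 + \frac{4 \left(-5 + j\right)}{\frac{3}{4} + y}$ ($t{\left(y,j \right)} = 12 + 4 \frac{j - 5}{y - \frac{3}{-4}} = 12 + 4 \frac{-5 + j}{y - - \frac{3}{4}} = 12 + 4 \frac{-5 + j}{y + \frac{3}{4}} = 12 + 4 \frac{-5 + j}{\frac{3}{4} + y} = 12 + \frac{4 \left(-5 + j\right)}{\frac{3}{4} + y}$)
$N{\left(z,R \right)} = -273 - \frac{12 \left(-11 + 16 R\right)}{3 + 4 R}$ ($N{\left(z,R \right)} = - 3 \left(\frac{4 \left(-11 + 4 R + 12 R\right)}{3 + 4 R} + 7 \cdot 13\right) = - 3 \left(\frac{4 \left(-11 + 16 R\right)}{3 + 4 R} + 91\right) = - 3 \left(91 + \frac{4 \left(-11 + 16 R\right)}{3 + 4 R}\right) = -273 - \frac{12 \left(-11 + 16 R\right)}{3 + 4 R}$)
$\frac{N{\left(-637,\left(46 - 128\right) - 207 \right)}}{s} - \frac{21780}{66129} = \frac{3 \frac{1}{3 + 4 \left(\left(46 - 128\right) - 207\right)} \left(-229 - 428 \left(\left(46 - 128\right) - 207\right)\right)}{327507} - \frac{21780}{66129} = \frac{3 \left(-229 - 428 \left(-82 - 207\right)\right)}{3 + 4 \left(-82 - 207\right)} \frac{1}{327507} - \frac{7260}{22043} = \frac{3 \left(-229 - -123692\right)}{3 + 4 \left(-289\right)} \frac{1}{327507} - \frac{7260}{22043} = \frac{3 \left(-229 + 123692\right)}{3 - 1156} \cdot \frac{1}{327507} - \frac{7260}{22043} = 3 \frac{1}{-1153} \cdot 123463 \cdot \frac{1}{327507} - \frac{7260}{22043} = 3 \left(- \frac{1}{1153}\right) 123463 \cdot \frac{1}{327507} - \frac{7260}{22043} = \left(- \frac{370389}{1153}\right) \frac{1}{327507} - \frac{7260}{22043} = - \frac{123463}{125871857} - \frac{7260}{22043} = - \frac{916551176729}{2774593343851}$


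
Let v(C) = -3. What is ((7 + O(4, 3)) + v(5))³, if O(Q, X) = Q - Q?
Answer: 64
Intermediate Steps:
O(Q, X) = 0
((7 + O(4, 3)) + v(5))³ = ((7 + 0) - 3)³ = (7 - 3)³ = 4³ = 64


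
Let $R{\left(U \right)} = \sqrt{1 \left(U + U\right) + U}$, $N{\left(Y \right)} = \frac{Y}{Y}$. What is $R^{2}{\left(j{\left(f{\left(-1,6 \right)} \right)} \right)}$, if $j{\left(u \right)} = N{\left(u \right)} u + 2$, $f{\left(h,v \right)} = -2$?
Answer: $0$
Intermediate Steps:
$N{\left(Y \right)} = 1$
$j{\left(u \right)} = 2 + u$ ($j{\left(u \right)} = 1 u + 2 = u + 2 = 2 + u$)
$R{\left(U \right)} = \sqrt{3} \sqrt{U}$ ($R{\left(U \right)} = \sqrt{1 \cdot 2 U + U} = \sqrt{2 U + U} = \sqrt{3 U} = \sqrt{3} \sqrt{U}$)
$R^{2}{\left(j{\left(f{\left(-1,6 \right)} \right)} \right)} = \left(\sqrt{3} \sqrt{2 - 2}\right)^{2} = \left(\sqrt{3} \sqrt{0}\right)^{2} = \left(\sqrt{3} \cdot 0\right)^{2} = 0^{2} = 0$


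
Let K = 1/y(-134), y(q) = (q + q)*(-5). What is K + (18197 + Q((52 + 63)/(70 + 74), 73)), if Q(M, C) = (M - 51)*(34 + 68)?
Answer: 105134731/8040 ≈ 13076.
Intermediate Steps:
y(q) = -10*q (y(q) = (2*q)*(-5) = -10*q)
K = 1/1340 (K = 1/(-10*(-134)) = 1/1340 ≈ 0.00074627)
Q(M, C) = -5202 + 102*M (Q(M, C) = (-51 + M)*102 = -5202 + 102*M)
K + (18197 + Q((52 + 63)/(70 + 74), 73)) = 1/1340 + (18197 + (-5202 + 102*((52 + 63)/(70 + 74)))) = 1/1340 + (18197 + (-5202 + 102*(115/144))) = 1/1340 + (18197 + (-5202 + 1955/24)) = 1/1340 + (18197 - 122893/24) = 1/1340 + 313835/24 = 105134731/8040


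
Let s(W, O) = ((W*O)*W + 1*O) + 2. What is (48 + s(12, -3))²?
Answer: 148225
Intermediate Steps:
s(W, O) = 2 + O + O*W² (s(W, O) = ((O*W)*W + O) + 2 = (O*W² + O) + 2 = (O + O*W²) + 2 = 2 + O + O*W²)
(48 + s(12, -3))² = (48 + (2 - 3 - 3*12²))² = (48 + (2 - 3 - 3*144))² = (48 + (2 - 3 - 432))² = (48 - 433)² = (-385)² = 148225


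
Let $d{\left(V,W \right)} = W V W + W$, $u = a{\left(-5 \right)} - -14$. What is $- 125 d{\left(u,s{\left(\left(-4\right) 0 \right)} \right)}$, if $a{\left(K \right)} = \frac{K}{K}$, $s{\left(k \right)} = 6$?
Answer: $-68250$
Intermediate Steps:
$a{\left(K \right)} = 1$
$u = 15$ ($u = 1 - -14 = 1 + 14 = 15$)
$d{\left(V,W \right)} = W + V W^{2}$ ($d{\left(V,W \right)} = V W W + W = V W^{2} + W = W + V W^{2}$)
$- 125 d{\left(u,s{\left(\left(-4\right) 0 \right)} \right)} = - 125 \cdot 6 \left(1 + 15 \cdot 6\right) = - 125 \cdot 6 \left(1 + 90\right) = - 125 \cdot 6 \cdot 91 = \left(-125\right) 546 = -68250$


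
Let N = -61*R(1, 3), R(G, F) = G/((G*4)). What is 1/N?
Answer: -4/61 ≈ -0.065574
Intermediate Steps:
R(G, F) = ¼ (R(G, F) = G/((4*G)) = G*(1/(4*G)) = ¼)
N = -61/4 (N = -61*¼ = -61/4 ≈ -15.250)
1/N = 1/(-61/4) = -4/61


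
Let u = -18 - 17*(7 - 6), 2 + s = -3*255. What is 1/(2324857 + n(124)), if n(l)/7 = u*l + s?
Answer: 1/2289108 ≈ 4.3685e-7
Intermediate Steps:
s = -767 (s = -2 - 3*255 = -2 - 765 = -767)
u = -35 (u = -18 - 17*1 = -18 - 17 = -35)
n(l) = -5369 - 245*l (n(l) = 7*(-35*l - 767) = 7*(-767 - 35*l) = -5369 - 245*l)
1/(2324857 + n(124)) = 1/(2324857 + (-5369 - 245*124)) = 1/(2324857 + (-5369 - 30380)) = 1/(2324857 - 35749) = 1/2289108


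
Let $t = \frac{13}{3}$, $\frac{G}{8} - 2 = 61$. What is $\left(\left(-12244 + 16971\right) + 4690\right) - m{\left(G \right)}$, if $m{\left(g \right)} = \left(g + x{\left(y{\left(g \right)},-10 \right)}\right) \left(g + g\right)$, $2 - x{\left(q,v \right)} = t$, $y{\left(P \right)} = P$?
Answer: $-496263$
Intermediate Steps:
$G = 504$ ($G = 16 + 8 \cdot 61 = 16 + 488 = 504$)
$t = \frac{13}{3}$ ($t = 13 \cdot \frac{1}{3} = \frac{13}{3} \approx 4.3333$)
$x{\left(q,v \right)} = - \frac{7}{3}$ ($x{\left(q,v \right)} = 2 - \frac{13}{3} = - \frac{7}{3}$)
$m{\left(g \right)} = 2 g \left(- \frac{7}{3} + g\right)$ ($m{\left(g \right)} = \left(g - \frac{7}{3}\right) \left(g + g\right) = \left(- \frac{7}{3} + g\right) 2 g = 2 g \left(- \frac{7}{3} + g\right)$)
$\left(\left(-12244 + 16971\right) + 4690\right) - m{\left(G \right)} = \left(\left(-12244 + 16971\right) + 4690\right) - \frac{2}{3} \cdot 504 \left(-7 + 3 \cdot 504\right) = \left(4727 + 4690\right) - \frac{2}{3} \cdot 504 \left(-7 + 1512\right) = 9417 - \frac{2}{3} \cdot 504 \cdot 1505 = 9417 - 505680 = -496263$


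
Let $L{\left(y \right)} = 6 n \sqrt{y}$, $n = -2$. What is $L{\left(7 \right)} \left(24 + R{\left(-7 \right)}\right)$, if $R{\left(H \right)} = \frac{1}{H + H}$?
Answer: $- \frac{2010 \sqrt{7}}{7} \approx -759.71$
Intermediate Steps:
$L{\left(y \right)} = - 12 \sqrt{y}$ ($L{\left(y \right)} = 6 \left(-2\right) \sqrt{y} = - 12 \sqrt{y}$)
$R{\left(H \right)} = \frac{1}{2 H}$
$L{\left(7 \right)} \left(24 + R{\left(-7 \right)}\right) = - 12 \sqrt{7} \left(24 + \frac{1}{2 \left(-7\right)}\right) = - 12 \sqrt{7} \left(24 + \frac{1}{2} \left(- \frac{1}{7}\right)\right) = - 12 \sqrt{7} \left(24 - \frac{1}{14}\right) = - 12 \sqrt{7} \cdot \frac{335}{14} = - \frac{2010 \sqrt{7}}{7}$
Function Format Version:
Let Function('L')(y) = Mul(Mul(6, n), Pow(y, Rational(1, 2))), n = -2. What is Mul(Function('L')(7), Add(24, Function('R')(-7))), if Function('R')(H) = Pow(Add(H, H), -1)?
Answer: Mul(Rational(-2010, 7), Pow(7, Rational(1, 2))) ≈ -759.71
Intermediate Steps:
Function('L')(y) = Mul(-12, Pow(y, Rational(1, 2))) (Function('L')(y) = Mul(Mul(6, -2), Pow(y, Rational(1, 2))) = Mul(-12, Pow(y, Rational(1, 2))))
Function('R')(H) = Mul(Rational(1, 2), Pow(H, -1)) (Function('R')(H) = Pow(Mul(2, H), -1) = Mul(Rational(1, 2), Pow(H, -1)))
Mul(Function('L')(7), Add(24, Function('R')(-7))) = Mul(Mul(-12, Pow(7, Rational(1, 2))), Add(24, Mul(Rational(1, 2), Pow(-7, -1)))) = Mul(Mul(-12, Pow(7, Rational(1, 2))), Add(24, Mul(Rational(1, 2), Rational(-1, 7)))) = Mul(Mul(-12, Pow(7, Rational(1, 2))), Add(24, Rational(-1, 14))) = Mul(Mul(-12, Pow(7, Rational(1, 2))), Rational(335, 14)) = Mul(Rational(-2010, 7), Pow(7, Rational(1, 2)))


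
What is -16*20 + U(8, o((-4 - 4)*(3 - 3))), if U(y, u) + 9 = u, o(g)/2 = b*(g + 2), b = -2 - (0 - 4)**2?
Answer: -401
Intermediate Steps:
b = -18 (b = -2 - 1*(-4)**2 = -2 - 1*16 = -2 - 16 = -18)
o(g) = -72 - 36*g (o(g) = 2*(-18*(g + 2)) = 2*(-18*(2 + g)) = 2*(-36 - 18*g) = -72 - 36*g)
U(y, u) = -9 + u
-16*20 + U(8, o((-4 - 4)*(3 - 3))) = -16*20 + (-9 + (-72 - 36*(-4 - 4)*(3 - 3))) = -320 + (-9 + (-72 - (-288)*0)) = -320 + (-9 + (-72 - 36*0)) = -320 + (-9 + (-72 + 0)) = -320 + (-9 - 72) = -320 - 81 = -401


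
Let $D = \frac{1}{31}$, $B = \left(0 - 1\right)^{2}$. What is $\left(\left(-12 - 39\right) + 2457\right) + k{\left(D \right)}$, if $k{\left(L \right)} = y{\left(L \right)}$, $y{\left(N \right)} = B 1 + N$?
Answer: $\frac{74618}{31} \approx 2407.0$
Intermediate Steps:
$B = 1$ ($B = \left(-1\right)^{2} = 1$)
$D = \frac{1}{31} \approx 0.032258$
$y{\left(N \right)} = 1 + N$ ($y{\left(N \right)} = 1 \cdot 1 + N = 1 + N$)
$k{\left(L \right)} = 1 + L$
$\left(\left(-12 - 39\right) + 2457\right) + k{\left(D \right)} = \left(\left(-12 - 39\right) + 2457\right) + \left(1 + \frac{1}{31}\right) = \left(\left(-12 - 39\right) + 2457\right) + \frac{32}{31} = \left(-51 + 2457\right) + \frac{32}{31} = 2406 + \frac{32}{31} = \frac{74618}{31}$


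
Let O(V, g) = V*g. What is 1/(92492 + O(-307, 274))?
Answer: 1/8374 ≈ 0.00011942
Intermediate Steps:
1/(92492 + O(-307, 274)) = 1/(92492 - 307*274) = 1/(92492 - 84118) = 1/8374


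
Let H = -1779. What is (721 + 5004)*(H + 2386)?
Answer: 3475075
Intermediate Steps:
(721 + 5004)*(H + 2386) = (721 + 5004)*(-1779 + 2386) = 5725*607 = 3475075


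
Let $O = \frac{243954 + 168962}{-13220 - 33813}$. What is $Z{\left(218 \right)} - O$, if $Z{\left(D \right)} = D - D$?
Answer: $\frac{58988}{6719} \approx 8.7793$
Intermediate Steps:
$Z{\left(D \right)} = 0$
$O = - \frac{58988}{6719}$ ($O = \frac{412916}{-47033} = 412916 \left(- \frac{1}{47033}\right) = - \frac{58988}{6719} \approx -8.7793$)
$Z{\left(218 \right)} - O = 0 - - \frac{58988}{6719} = 0 + \frac{58988}{6719} = \frac{58988}{6719}$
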